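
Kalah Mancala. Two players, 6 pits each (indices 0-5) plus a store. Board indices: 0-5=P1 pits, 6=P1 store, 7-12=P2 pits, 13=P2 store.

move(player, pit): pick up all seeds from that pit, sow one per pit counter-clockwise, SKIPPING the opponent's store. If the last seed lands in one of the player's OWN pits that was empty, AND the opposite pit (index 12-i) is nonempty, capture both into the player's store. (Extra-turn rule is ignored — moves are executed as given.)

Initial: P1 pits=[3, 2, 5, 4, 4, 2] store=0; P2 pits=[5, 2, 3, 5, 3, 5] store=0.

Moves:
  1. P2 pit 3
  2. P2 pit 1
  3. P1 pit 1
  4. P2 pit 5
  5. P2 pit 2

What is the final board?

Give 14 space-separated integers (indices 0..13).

Answer: 5 1 2 6 6 2 0 5 0 0 1 5 1 9

Derivation:
Move 1: P2 pit3 -> P1=[4,3,5,4,4,2](0) P2=[5,2,3,0,4,6](1)
Move 2: P2 pit1 -> P1=[4,3,0,4,4,2](0) P2=[5,0,4,0,4,6](7)
Move 3: P1 pit1 -> P1=[4,0,1,5,5,2](0) P2=[5,0,4,0,4,6](7)
Move 4: P2 pit5 -> P1=[5,1,2,6,6,2](0) P2=[5,0,4,0,4,0](8)
Move 5: P2 pit2 -> P1=[5,1,2,6,6,2](0) P2=[5,0,0,1,5,1](9)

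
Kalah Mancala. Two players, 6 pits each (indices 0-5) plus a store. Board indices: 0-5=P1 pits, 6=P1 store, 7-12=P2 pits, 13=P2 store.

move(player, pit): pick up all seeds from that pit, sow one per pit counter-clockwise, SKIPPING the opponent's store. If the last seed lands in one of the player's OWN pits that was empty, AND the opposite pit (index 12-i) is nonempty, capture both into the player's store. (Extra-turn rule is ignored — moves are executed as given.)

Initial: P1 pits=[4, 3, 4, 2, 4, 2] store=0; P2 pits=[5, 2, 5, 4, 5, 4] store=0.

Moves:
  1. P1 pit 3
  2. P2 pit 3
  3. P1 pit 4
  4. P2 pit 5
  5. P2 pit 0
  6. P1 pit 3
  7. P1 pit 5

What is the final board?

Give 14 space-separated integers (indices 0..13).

Answer: 6 4 5 0 0 0 7 1 1 8 1 7 1 3

Derivation:
Move 1: P1 pit3 -> P1=[4,3,4,0,5,3](0) P2=[5,2,5,4,5,4](0)
Move 2: P2 pit3 -> P1=[5,3,4,0,5,3](0) P2=[5,2,5,0,6,5](1)
Move 3: P1 pit4 -> P1=[5,3,4,0,0,4](1) P2=[6,3,6,0,6,5](1)
Move 4: P2 pit5 -> P1=[6,4,5,1,0,4](1) P2=[6,3,6,0,6,0](2)
Move 5: P2 pit0 -> P1=[6,4,5,1,0,4](1) P2=[0,4,7,1,7,1](3)
Move 6: P1 pit3 -> P1=[6,4,5,0,0,4](6) P2=[0,0,7,1,7,1](3)
Move 7: P1 pit5 -> P1=[6,4,5,0,0,0](7) P2=[1,1,8,1,7,1](3)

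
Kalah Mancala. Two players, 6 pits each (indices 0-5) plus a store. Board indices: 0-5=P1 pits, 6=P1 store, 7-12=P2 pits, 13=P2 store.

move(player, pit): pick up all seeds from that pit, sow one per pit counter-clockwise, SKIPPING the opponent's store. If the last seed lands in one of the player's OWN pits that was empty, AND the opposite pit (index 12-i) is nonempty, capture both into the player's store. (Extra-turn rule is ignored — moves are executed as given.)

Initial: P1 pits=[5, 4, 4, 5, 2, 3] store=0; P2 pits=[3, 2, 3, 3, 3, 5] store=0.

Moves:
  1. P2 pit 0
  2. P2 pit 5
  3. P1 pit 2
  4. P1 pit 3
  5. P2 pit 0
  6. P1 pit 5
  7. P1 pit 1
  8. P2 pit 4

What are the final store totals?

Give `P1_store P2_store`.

Move 1: P2 pit0 -> P1=[5,4,4,5,2,3](0) P2=[0,3,4,4,3,5](0)
Move 2: P2 pit5 -> P1=[6,5,5,6,2,3](0) P2=[0,3,4,4,3,0](1)
Move 3: P1 pit2 -> P1=[6,5,0,7,3,4](1) P2=[1,3,4,4,3,0](1)
Move 4: P1 pit3 -> P1=[6,5,0,0,4,5](2) P2=[2,4,5,5,3,0](1)
Move 5: P2 pit0 -> P1=[6,5,0,0,4,5](2) P2=[0,5,6,5,3,0](1)
Move 6: P1 pit5 -> P1=[6,5,0,0,4,0](3) P2=[1,6,7,6,3,0](1)
Move 7: P1 pit1 -> P1=[6,0,1,1,5,1](4) P2=[1,6,7,6,3,0](1)
Move 8: P2 pit4 -> P1=[7,0,1,1,5,1](4) P2=[1,6,7,6,0,1](2)

Answer: 4 2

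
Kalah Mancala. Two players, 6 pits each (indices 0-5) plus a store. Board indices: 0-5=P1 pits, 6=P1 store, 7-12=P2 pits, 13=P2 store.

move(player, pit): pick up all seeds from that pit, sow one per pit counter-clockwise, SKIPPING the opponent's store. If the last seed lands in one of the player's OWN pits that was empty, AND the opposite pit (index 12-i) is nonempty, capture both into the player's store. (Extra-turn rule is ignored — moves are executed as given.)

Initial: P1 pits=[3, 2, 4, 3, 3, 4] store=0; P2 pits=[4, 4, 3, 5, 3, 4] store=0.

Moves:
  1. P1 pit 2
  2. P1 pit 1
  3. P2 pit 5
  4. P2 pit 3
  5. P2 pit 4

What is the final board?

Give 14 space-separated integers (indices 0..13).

Answer: 6 3 2 5 4 5 1 4 4 3 0 0 2 3

Derivation:
Move 1: P1 pit2 -> P1=[3,2,0,4,4,5](1) P2=[4,4,3,5,3,4](0)
Move 2: P1 pit1 -> P1=[3,0,1,5,4,5](1) P2=[4,4,3,5,3,4](0)
Move 3: P2 pit5 -> P1=[4,1,2,5,4,5](1) P2=[4,4,3,5,3,0](1)
Move 4: P2 pit3 -> P1=[5,2,2,5,4,5](1) P2=[4,4,3,0,4,1](2)
Move 5: P2 pit4 -> P1=[6,3,2,5,4,5](1) P2=[4,4,3,0,0,2](3)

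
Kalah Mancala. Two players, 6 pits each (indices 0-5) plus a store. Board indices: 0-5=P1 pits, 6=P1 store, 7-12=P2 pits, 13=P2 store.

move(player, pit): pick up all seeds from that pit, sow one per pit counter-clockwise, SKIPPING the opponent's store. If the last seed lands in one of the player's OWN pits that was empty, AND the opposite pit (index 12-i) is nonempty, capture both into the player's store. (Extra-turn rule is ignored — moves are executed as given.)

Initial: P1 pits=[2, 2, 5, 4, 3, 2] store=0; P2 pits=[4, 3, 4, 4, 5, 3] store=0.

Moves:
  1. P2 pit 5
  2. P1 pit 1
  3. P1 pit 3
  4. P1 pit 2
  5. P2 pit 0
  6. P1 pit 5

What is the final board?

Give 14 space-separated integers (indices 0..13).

Move 1: P2 pit5 -> P1=[3,3,5,4,3,2](0) P2=[4,3,4,4,5,0](1)
Move 2: P1 pit1 -> P1=[3,0,6,5,4,2](0) P2=[4,3,4,4,5,0](1)
Move 3: P1 pit3 -> P1=[3,0,6,0,5,3](1) P2=[5,4,4,4,5,0](1)
Move 4: P1 pit2 -> P1=[3,0,0,1,6,4](2) P2=[6,5,4,4,5,0](1)
Move 5: P2 pit0 -> P1=[3,0,0,1,6,4](2) P2=[0,6,5,5,6,1](2)
Move 6: P1 pit5 -> P1=[3,0,0,1,6,0](3) P2=[1,7,6,5,6,1](2)

Answer: 3 0 0 1 6 0 3 1 7 6 5 6 1 2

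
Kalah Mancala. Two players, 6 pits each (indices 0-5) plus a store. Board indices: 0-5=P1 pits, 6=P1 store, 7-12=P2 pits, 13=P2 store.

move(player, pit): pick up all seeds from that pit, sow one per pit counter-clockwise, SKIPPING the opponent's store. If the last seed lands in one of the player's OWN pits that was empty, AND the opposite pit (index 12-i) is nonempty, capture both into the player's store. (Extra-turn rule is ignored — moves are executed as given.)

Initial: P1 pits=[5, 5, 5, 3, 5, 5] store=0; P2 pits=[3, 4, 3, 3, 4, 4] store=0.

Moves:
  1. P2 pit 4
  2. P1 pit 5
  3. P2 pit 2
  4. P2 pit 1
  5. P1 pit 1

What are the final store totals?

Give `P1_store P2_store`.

Move 1: P2 pit4 -> P1=[6,6,5,3,5,5](0) P2=[3,4,3,3,0,5](1)
Move 2: P1 pit5 -> P1=[6,6,5,3,5,0](1) P2=[4,5,4,4,0,5](1)
Move 3: P2 pit2 -> P1=[6,6,5,3,5,0](1) P2=[4,5,0,5,1,6](2)
Move 4: P2 pit1 -> P1=[6,6,5,3,5,0](1) P2=[4,0,1,6,2,7](3)
Move 5: P1 pit1 -> P1=[6,0,6,4,6,1](2) P2=[5,0,1,6,2,7](3)

Answer: 2 3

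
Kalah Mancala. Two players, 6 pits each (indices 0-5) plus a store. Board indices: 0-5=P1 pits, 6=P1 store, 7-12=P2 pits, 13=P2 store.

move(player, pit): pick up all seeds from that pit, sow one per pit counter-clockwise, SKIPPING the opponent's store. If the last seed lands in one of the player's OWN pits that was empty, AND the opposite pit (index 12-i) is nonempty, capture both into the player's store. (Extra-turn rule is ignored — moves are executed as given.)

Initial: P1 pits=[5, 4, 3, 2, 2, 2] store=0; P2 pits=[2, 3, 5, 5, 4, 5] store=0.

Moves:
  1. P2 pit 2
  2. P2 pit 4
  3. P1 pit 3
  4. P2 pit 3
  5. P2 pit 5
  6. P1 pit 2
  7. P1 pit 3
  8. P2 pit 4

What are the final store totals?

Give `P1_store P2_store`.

Move 1: P2 pit2 -> P1=[6,4,3,2,2,2](0) P2=[2,3,0,6,5,6](1)
Move 2: P2 pit4 -> P1=[7,5,4,2,2,2](0) P2=[2,3,0,6,0,7](2)
Move 3: P1 pit3 -> P1=[7,5,4,0,3,3](0) P2=[2,3,0,6,0,7](2)
Move 4: P2 pit3 -> P1=[8,6,5,0,3,3](0) P2=[2,3,0,0,1,8](3)
Move 5: P2 pit5 -> P1=[9,7,6,1,4,4](0) P2=[3,3,0,0,1,0](4)
Move 6: P1 pit2 -> P1=[9,7,0,2,5,5](1) P2=[4,4,0,0,1,0](4)
Move 7: P1 pit3 -> P1=[9,7,0,0,6,6](1) P2=[4,4,0,0,1,0](4)
Move 8: P2 pit4 -> P1=[0,7,0,0,6,6](1) P2=[4,4,0,0,0,0](14)

Answer: 1 14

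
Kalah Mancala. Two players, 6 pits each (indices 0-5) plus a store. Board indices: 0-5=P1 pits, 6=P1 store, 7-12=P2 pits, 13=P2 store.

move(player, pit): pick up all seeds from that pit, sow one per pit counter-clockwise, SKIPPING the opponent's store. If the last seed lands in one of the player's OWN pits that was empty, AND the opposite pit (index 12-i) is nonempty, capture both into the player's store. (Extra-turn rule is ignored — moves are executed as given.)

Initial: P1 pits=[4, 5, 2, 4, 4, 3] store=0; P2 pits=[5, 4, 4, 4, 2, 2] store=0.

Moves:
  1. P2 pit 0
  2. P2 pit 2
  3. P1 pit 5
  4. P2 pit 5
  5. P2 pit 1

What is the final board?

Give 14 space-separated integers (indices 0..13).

Answer: 7 6 3 4 4 0 1 1 0 1 7 5 1 3

Derivation:
Move 1: P2 pit0 -> P1=[4,5,2,4,4,3](0) P2=[0,5,5,5,3,3](0)
Move 2: P2 pit2 -> P1=[5,5,2,4,4,3](0) P2=[0,5,0,6,4,4](1)
Move 3: P1 pit5 -> P1=[5,5,2,4,4,0](1) P2=[1,6,0,6,4,4](1)
Move 4: P2 pit5 -> P1=[6,6,3,4,4,0](1) P2=[1,6,0,6,4,0](2)
Move 5: P2 pit1 -> P1=[7,6,3,4,4,0](1) P2=[1,0,1,7,5,1](3)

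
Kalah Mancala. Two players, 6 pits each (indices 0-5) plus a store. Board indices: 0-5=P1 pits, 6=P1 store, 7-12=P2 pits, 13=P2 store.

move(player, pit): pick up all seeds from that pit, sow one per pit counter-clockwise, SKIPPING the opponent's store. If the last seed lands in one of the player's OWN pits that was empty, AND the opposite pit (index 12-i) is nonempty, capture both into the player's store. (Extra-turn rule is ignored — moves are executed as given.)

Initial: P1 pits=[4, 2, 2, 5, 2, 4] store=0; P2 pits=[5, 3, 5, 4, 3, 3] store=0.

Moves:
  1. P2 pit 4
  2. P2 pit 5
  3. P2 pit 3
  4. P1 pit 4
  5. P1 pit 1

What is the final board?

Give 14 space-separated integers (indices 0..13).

Move 1: P2 pit4 -> P1=[5,2,2,5,2,4](0) P2=[5,3,5,4,0,4](1)
Move 2: P2 pit5 -> P1=[6,3,3,5,2,4](0) P2=[5,3,5,4,0,0](2)
Move 3: P2 pit3 -> P1=[7,3,3,5,2,4](0) P2=[5,3,5,0,1,1](3)
Move 4: P1 pit4 -> P1=[7,3,3,5,0,5](1) P2=[5,3,5,0,1,1](3)
Move 5: P1 pit1 -> P1=[7,0,4,6,0,5](5) P2=[5,0,5,0,1,1](3)

Answer: 7 0 4 6 0 5 5 5 0 5 0 1 1 3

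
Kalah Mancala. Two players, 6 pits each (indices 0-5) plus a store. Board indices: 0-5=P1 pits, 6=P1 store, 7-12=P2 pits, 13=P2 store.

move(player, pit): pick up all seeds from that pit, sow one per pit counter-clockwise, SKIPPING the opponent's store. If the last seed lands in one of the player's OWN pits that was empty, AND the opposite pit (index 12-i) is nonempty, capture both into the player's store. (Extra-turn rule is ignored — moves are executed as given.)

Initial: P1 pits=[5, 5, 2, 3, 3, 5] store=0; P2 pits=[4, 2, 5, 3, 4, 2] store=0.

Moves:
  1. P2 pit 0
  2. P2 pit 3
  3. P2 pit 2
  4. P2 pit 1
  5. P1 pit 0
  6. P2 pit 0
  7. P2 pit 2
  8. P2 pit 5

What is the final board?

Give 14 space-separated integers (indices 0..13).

Answer: 1 8 4 4 0 6 1 0 0 0 3 8 0 8

Derivation:
Move 1: P2 pit0 -> P1=[5,5,2,3,3,5](0) P2=[0,3,6,4,5,2](0)
Move 2: P2 pit3 -> P1=[6,5,2,3,3,5](0) P2=[0,3,6,0,6,3](1)
Move 3: P2 pit2 -> P1=[7,6,2,3,3,5](0) P2=[0,3,0,1,7,4](2)
Move 4: P2 pit1 -> P1=[7,6,2,3,3,5](0) P2=[0,0,1,2,8,4](2)
Move 5: P1 pit0 -> P1=[0,7,3,4,4,6](1) P2=[1,0,1,2,8,4](2)
Move 6: P2 pit0 -> P1=[0,7,3,4,0,6](1) P2=[0,0,1,2,8,4](7)
Move 7: P2 pit2 -> P1=[0,7,3,4,0,6](1) P2=[0,0,0,3,8,4](7)
Move 8: P2 pit5 -> P1=[1,8,4,4,0,6](1) P2=[0,0,0,3,8,0](8)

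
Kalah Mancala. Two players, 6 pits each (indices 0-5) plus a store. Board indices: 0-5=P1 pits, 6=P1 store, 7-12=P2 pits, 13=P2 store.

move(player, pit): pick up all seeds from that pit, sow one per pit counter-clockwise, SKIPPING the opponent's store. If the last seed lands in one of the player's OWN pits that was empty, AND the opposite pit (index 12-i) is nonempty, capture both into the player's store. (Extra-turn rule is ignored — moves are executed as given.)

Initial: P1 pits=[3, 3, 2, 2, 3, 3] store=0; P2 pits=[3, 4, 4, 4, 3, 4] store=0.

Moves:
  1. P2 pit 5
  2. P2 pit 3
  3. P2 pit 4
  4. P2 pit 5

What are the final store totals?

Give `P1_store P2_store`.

Move 1: P2 pit5 -> P1=[4,4,3,2,3,3](0) P2=[3,4,4,4,3,0](1)
Move 2: P2 pit3 -> P1=[5,4,3,2,3,3](0) P2=[3,4,4,0,4,1](2)
Move 3: P2 pit4 -> P1=[6,5,3,2,3,3](0) P2=[3,4,4,0,0,2](3)
Move 4: P2 pit5 -> P1=[7,5,3,2,3,3](0) P2=[3,4,4,0,0,0](4)

Answer: 0 4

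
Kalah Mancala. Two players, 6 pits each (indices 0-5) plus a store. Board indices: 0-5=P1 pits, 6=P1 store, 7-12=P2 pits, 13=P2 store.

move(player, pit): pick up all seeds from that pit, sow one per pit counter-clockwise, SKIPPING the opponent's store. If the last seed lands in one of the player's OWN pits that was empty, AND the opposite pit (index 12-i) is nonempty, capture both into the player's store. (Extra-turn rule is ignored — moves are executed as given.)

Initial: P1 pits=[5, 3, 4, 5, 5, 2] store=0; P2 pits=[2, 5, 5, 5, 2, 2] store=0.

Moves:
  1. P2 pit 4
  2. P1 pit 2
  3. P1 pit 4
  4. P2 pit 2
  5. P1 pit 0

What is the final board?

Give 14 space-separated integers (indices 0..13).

Move 1: P2 pit4 -> P1=[5,3,4,5,5,2](0) P2=[2,5,5,5,0,3](1)
Move 2: P1 pit2 -> P1=[5,3,0,6,6,3](1) P2=[2,5,5,5,0,3](1)
Move 3: P1 pit4 -> P1=[5,3,0,6,0,4](2) P2=[3,6,6,6,0,3](1)
Move 4: P2 pit2 -> P1=[6,4,0,6,0,4](2) P2=[3,6,0,7,1,4](2)
Move 5: P1 pit0 -> P1=[0,5,1,7,1,5](3) P2=[3,6,0,7,1,4](2)

Answer: 0 5 1 7 1 5 3 3 6 0 7 1 4 2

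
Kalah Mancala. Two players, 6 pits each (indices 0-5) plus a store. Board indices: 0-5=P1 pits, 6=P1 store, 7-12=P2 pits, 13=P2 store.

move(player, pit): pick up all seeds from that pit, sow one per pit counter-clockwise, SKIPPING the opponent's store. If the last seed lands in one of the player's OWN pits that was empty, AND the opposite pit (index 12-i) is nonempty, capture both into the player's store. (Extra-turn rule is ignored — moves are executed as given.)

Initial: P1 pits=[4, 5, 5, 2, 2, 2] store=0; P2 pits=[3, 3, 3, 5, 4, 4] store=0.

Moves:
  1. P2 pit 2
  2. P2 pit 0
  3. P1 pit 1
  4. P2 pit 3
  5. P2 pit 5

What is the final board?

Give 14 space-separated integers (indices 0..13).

Move 1: P2 pit2 -> P1=[4,5,5,2,2,2](0) P2=[3,3,0,6,5,5](0)
Move 2: P2 pit0 -> P1=[4,5,5,2,2,2](0) P2=[0,4,1,7,5,5](0)
Move 3: P1 pit1 -> P1=[4,0,6,3,3,3](1) P2=[0,4,1,7,5,5](0)
Move 4: P2 pit3 -> P1=[5,1,7,4,3,3](1) P2=[0,4,1,0,6,6](1)
Move 5: P2 pit5 -> P1=[6,2,8,5,4,3](1) P2=[0,4,1,0,6,0](2)

Answer: 6 2 8 5 4 3 1 0 4 1 0 6 0 2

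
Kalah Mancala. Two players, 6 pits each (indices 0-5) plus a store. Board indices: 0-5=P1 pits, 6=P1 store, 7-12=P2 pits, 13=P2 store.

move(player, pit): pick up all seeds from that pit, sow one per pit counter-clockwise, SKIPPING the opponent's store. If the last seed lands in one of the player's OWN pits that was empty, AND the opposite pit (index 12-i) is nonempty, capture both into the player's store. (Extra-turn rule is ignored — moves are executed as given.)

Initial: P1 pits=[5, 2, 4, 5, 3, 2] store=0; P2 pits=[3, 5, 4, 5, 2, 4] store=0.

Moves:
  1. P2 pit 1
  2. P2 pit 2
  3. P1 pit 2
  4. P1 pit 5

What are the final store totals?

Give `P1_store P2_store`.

Move 1: P2 pit1 -> P1=[5,2,4,5,3,2](0) P2=[3,0,5,6,3,5](1)
Move 2: P2 pit2 -> P1=[6,2,4,5,3,2](0) P2=[3,0,0,7,4,6](2)
Move 3: P1 pit2 -> P1=[6,2,0,6,4,3](1) P2=[3,0,0,7,4,6](2)
Move 4: P1 pit5 -> P1=[6,2,0,6,4,0](2) P2=[4,1,0,7,4,6](2)

Answer: 2 2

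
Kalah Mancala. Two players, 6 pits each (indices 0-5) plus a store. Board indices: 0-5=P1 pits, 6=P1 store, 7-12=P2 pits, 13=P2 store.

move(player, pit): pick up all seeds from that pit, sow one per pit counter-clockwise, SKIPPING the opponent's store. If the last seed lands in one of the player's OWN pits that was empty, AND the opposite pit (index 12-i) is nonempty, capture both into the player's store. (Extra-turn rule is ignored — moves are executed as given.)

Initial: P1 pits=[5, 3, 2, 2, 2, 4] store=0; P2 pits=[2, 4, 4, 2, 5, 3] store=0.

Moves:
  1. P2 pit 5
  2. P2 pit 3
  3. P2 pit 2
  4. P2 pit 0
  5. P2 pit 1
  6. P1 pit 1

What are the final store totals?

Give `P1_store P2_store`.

Answer: 0 13

Derivation:
Move 1: P2 pit5 -> P1=[6,4,2,2,2,4](0) P2=[2,4,4,2,5,0](1)
Move 2: P2 pit3 -> P1=[0,4,2,2,2,4](0) P2=[2,4,4,0,6,0](8)
Move 3: P2 pit2 -> P1=[0,4,2,2,2,4](0) P2=[2,4,0,1,7,1](9)
Move 4: P2 pit0 -> P1=[0,4,2,0,2,4](0) P2=[0,5,0,1,7,1](12)
Move 5: P2 pit1 -> P1=[0,4,2,0,2,4](0) P2=[0,0,1,2,8,2](13)
Move 6: P1 pit1 -> P1=[0,0,3,1,3,5](0) P2=[0,0,1,2,8,2](13)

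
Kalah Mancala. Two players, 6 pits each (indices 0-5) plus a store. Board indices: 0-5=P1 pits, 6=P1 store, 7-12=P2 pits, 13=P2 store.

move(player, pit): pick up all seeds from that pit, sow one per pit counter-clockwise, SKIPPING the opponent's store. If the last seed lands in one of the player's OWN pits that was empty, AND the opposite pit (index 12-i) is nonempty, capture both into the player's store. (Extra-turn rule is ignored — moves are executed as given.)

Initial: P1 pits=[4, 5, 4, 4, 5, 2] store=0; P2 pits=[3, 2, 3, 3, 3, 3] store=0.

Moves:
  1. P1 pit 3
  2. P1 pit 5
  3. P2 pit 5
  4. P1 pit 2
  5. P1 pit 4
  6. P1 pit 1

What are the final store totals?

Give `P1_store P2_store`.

Answer: 5 1

Derivation:
Move 1: P1 pit3 -> P1=[4,5,4,0,6,3](1) P2=[4,2,3,3,3,3](0)
Move 2: P1 pit5 -> P1=[4,5,4,0,6,0](2) P2=[5,3,3,3,3,3](0)
Move 3: P2 pit5 -> P1=[5,6,4,0,6,0](2) P2=[5,3,3,3,3,0](1)
Move 4: P1 pit2 -> P1=[5,6,0,1,7,1](3) P2=[5,3,3,3,3,0](1)
Move 5: P1 pit4 -> P1=[5,6,0,1,0,2](4) P2=[6,4,4,4,4,0](1)
Move 6: P1 pit1 -> P1=[5,0,1,2,1,3](5) P2=[7,4,4,4,4,0](1)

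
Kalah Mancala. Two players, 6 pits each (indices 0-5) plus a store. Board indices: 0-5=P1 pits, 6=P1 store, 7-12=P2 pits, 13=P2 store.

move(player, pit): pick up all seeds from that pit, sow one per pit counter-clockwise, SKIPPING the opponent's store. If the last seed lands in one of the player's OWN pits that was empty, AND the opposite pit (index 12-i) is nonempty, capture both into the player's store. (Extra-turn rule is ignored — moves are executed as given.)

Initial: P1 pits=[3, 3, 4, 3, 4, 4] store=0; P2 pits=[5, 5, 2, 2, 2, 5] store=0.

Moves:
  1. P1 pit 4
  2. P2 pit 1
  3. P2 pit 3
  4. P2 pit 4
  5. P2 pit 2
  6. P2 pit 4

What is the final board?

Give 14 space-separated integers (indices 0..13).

Move 1: P1 pit4 -> P1=[3,3,4,3,0,5](1) P2=[6,6,2,2,2,5](0)
Move 2: P2 pit1 -> P1=[4,3,4,3,0,5](1) P2=[6,0,3,3,3,6](1)
Move 3: P2 pit3 -> P1=[4,3,4,3,0,5](1) P2=[6,0,3,0,4,7](2)
Move 4: P2 pit4 -> P1=[5,4,4,3,0,5](1) P2=[6,0,3,0,0,8](3)
Move 5: P2 pit2 -> P1=[5,4,4,3,0,5](1) P2=[6,0,0,1,1,9](3)
Move 6: P2 pit4 -> P1=[5,4,4,3,0,5](1) P2=[6,0,0,1,0,10](3)

Answer: 5 4 4 3 0 5 1 6 0 0 1 0 10 3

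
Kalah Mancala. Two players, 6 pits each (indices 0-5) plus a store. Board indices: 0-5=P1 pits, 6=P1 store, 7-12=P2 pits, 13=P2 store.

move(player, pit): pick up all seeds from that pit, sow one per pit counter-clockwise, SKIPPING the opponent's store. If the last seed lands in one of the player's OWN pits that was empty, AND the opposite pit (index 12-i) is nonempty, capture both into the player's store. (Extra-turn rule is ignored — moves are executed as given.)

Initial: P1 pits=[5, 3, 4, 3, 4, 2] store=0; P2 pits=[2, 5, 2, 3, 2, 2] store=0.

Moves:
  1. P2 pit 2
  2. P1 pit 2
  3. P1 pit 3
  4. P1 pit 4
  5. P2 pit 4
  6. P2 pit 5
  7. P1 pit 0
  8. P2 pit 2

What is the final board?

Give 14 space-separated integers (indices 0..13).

Move 1: P2 pit2 -> P1=[5,3,4,3,4,2](0) P2=[2,5,0,4,3,2](0)
Move 2: P1 pit2 -> P1=[5,3,0,4,5,3](1) P2=[2,5,0,4,3,2](0)
Move 3: P1 pit3 -> P1=[5,3,0,0,6,4](2) P2=[3,5,0,4,3,2](0)
Move 4: P1 pit4 -> P1=[5,3,0,0,0,5](3) P2=[4,6,1,5,3,2](0)
Move 5: P2 pit4 -> P1=[6,3,0,0,0,5](3) P2=[4,6,1,5,0,3](1)
Move 6: P2 pit5 -> P1=[7,4,0,0,0,5](3) P2=[4,6,1,5,0,0](2)
Move 7: P1 pit0 -> P1=[0,5,1,1,1,6](4) P2=[5,6,1,5,0,0](2)
Move 8: P2 pit2 -> P1=[0,5,1,1,1,6](4) P2=[5,6,0,6,0,0](2)

Answer: 0 5 1 1 1 6 4 5 6 0 6 0 0 2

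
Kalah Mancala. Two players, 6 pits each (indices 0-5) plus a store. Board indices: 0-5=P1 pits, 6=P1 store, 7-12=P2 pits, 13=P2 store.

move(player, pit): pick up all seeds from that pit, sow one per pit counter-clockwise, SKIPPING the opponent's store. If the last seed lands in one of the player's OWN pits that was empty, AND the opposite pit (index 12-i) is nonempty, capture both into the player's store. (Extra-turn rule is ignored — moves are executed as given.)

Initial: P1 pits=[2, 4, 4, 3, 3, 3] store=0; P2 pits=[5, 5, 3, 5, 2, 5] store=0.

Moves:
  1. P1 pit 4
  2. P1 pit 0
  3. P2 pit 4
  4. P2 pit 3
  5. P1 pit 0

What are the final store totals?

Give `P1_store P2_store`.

Answer: 1 2

Derivation:
Move 1: P1 pit4 -> P1=[2,4,4,3,0,4](1) P2=[6,5,3,5,2,5](0)
Move 2: P1 pit0 -> P1=[0,5,5,3,0,4](1) P2=[6,5,3,5,2,5](0)
Move 3: P2 pit4 -> P1=[0,5,5,3,0,4](1) P2=[6,5,3,5,0,6](1)
Move 4: P2 pit3 -> P1=[1,6,5,3,0,4](1) P2=[6,5,3,0,1,7](2)
Move 5: P1 pit0 -> P1=[0,7,5,3,0,4](1) P2=[6,5,3,0,1,7](2)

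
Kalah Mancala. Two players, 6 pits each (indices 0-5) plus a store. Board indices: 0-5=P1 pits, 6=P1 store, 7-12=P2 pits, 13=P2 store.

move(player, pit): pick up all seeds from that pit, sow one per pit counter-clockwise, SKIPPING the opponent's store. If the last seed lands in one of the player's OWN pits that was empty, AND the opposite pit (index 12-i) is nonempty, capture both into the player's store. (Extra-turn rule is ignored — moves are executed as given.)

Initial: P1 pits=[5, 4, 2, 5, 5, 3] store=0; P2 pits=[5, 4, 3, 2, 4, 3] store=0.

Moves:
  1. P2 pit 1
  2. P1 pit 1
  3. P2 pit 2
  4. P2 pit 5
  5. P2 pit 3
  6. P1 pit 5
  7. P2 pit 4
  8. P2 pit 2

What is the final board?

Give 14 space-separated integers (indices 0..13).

Move 1: P2 pit1 -> P1=[5,4,2,5,5,3](0) P2=[5,0,4,3,5,4](0)
Move 2: P1 pit1 -> P1=[5,0,3,6,6,4](0) P2=[5,0,4,3,5,4](0)
Move 3: P2 pit2 -> P1=[5,0,3,6,6,4](0) P2=[5,0,0,4,6,5](1)
Move 4: P2 pit5 -> P1=[6,1,4,7,6,4](0) P2=[5,0,0,4,6,0](2)
Move 5: P2 pit3 -> P1=[7,1,4,7,6,4](0) P2=[5,0,0,0,7,1](3)
Move 6: P1 pit5 -> P1=[7,1,4,7,6,0](1) P2=[6,1,1,0,7,1](3)
Move 7: P2 pit4 -> P1=[8,2,5,8,7,0](1) P2=[6,1,1,0,0,2](4)
Move 8: P2 pit2 -> P1=[8,2,0,8,7,0](1) P2=[6,1,0,0,0,2](10)

Answer: 8 2 0 8 7 0 1 6 1 0 0 0 2 10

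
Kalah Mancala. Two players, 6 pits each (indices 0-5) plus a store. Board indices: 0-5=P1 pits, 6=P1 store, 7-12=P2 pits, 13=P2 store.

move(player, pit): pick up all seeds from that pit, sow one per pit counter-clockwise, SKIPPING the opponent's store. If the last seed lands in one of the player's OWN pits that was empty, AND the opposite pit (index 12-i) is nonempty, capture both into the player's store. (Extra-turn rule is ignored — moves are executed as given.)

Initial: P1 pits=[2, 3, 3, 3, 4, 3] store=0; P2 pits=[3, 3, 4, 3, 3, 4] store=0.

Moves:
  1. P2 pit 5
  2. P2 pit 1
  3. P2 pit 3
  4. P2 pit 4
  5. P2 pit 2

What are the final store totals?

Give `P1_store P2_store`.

Move 1: P2 pit5 -> P1=[3,4,4,3,4,3](0) P2=[3,3,4,3,3,0](1)
Move 2: P2 pit1 -> P1=[3,4,4,3,4,3](0) P2=[3,0,5,4,4,0](1)
Move 3: P2 pit3 -> P1=[4,4,4,3,4,3](0) P2=[3,0,5,0,5,1](2)
Move 4: P2 pit4 -> P1=[5,5,5,3,4,3](0) P2=[3,0,5,0,0,2](3)
Move 5: P2 pit2 -> P1=[6,5,5,3,4,3](0) P2=[3,0,0,1,1,3](4)

Answer: 0 4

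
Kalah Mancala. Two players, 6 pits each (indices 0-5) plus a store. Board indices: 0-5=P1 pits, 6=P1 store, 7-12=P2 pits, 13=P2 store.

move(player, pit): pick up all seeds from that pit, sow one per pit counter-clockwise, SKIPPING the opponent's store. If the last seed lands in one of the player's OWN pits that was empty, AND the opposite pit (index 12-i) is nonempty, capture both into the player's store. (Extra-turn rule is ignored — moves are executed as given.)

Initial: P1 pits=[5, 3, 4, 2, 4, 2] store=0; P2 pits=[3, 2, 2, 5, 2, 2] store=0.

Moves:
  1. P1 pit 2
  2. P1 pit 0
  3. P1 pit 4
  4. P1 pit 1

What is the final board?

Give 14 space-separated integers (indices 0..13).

Answer: 0 0 2 5 1 6 2 4 3 3 6 2 2 0

Derivation:
Move 1: P1 pit2 -> P1=[5,3,0,3,5,3](1) P2=[3,2,2,5,2,2](0)
Move 2: P1 pit0 -> P1=[0,4,1,4,6,4](1) P2=[3,2,2,5,2,2](0)
Move 3: P1 pit4 -> P1=[0,4,1,4,0,5](2) P2=[4,3,3,6,2,2](0)
Move 4: P1 pit1 -> P1=[0,0,2,5,1,6](2) P2=[4,3,3,6,2,2](0)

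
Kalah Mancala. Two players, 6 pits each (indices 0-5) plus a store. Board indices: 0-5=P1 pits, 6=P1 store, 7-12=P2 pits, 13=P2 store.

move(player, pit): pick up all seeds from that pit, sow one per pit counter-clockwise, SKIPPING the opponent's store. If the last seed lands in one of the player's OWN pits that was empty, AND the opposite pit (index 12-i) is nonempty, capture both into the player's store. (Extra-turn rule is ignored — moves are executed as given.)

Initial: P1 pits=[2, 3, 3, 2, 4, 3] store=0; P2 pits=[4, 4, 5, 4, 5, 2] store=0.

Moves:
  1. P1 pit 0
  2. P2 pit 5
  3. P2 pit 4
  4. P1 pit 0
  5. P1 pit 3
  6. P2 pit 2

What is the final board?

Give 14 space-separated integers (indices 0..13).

Answer: 1 6 6 0 5 4 0 4 4 0 5 1 2 3

Derivation:
Move 1: P1 pit0 -> P1=[0,4,4,2,4,3](0) P2=[4,4,5,4,5,2](0)
Move 2: P2 pit5 -> P1=[1,4,4,2,4,3](0) P2=[4,4,5,4,5,0](1)
Move 3: P2 pit4 -> P1=[2,5,5,2,4,3](0) P2=[4,4,5,4,0,1](2)
Move 4: P1 pit0 -> P1=[0,6,6,2,4,3](0) P2=[4,4,5,4,0,1](2)
Move 5: P1 pit3 -> P1=[0,6,6,0,5,4](0) P2=[4,4,5,4,0,1](2)
Move 6: P2 pit2 -> P1=[1,6,6,0,5,4](0) P2=[4,4,0,5,1,2](3)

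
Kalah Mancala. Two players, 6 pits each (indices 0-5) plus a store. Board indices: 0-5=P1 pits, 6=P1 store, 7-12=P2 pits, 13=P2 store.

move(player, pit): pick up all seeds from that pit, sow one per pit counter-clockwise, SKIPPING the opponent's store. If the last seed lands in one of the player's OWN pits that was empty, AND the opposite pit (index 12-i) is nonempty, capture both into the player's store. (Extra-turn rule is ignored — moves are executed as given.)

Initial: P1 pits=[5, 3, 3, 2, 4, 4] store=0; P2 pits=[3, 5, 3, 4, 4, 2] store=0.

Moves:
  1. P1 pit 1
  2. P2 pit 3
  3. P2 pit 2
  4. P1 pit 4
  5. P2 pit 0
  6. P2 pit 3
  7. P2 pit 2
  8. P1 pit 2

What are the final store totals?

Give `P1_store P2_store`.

Move 1: P1 pit1 -> P1=[5,0,4,3,5,4](0) P2=[3,5,3,4,4,2](0)
Move 2: P2 pit3 -> P1=[6,0,4,3,5,4](0) P2=[3,5,3,0,5,3](1)
Move 3: P2 pit2 -> P1=[6,0,4,3,5,4](0) P2=[3,5,0,1,6,4](1)
Move 4: P1 pit4 -> P1=[6,0,4,3,0,5](1) P2=[4,6,1,1,6,4](1)
Move 5: P2 pit0 -> P1=[6,0,4,3,0,5](1) P2=[0,7,2,2,7,4](1)
Move 6: P2 pit3 -> P1=[6,0,4,3,0,5](1) P2=[0,7,2,0,8,5](1)
Move 7: P2 pit2 -> P1=[6,0,4,3,0,5](1) P2=[0,7,0,1,9,5](1)
Move 8: P1 pit2 -> P1=[6,0,0,4,1,6](2) P2=[0,7,0,1,9,5](1)

Answer: 2 1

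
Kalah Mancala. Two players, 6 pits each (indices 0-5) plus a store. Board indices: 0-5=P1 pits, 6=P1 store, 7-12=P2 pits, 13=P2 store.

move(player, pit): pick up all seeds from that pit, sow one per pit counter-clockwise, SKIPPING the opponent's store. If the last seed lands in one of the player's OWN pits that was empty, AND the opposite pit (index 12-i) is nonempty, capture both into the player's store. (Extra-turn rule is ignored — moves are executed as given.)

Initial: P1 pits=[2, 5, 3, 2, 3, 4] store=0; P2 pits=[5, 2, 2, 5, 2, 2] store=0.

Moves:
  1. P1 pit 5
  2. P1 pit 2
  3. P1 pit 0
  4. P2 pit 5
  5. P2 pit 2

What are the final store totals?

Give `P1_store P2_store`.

Answer: 14 3

Derivation:
Move 1: P1 pit5 -> P1=[2,5,3,2,3,0](1) P2=[6,3,3,5,2,2](0)
Move 2: P1 pit2 -> P1=[2,5,0,3,4,0](8) P2=[0,3,3,5,2,2](0)
Move 3: P1 pit0 -> P1=[0,6,0,3,4,0](14) P2=[0,3,3,0,2,2](0)
Move 4: P2 pit5 -> P1=[1,6,0,3,4,0](14) P2=[0,3,3,0,2,0](1)
Move 5: P2 pit2 -> P1=[0,6,0,3,4,0](14) P2=[0,3,0,1,3,0](3)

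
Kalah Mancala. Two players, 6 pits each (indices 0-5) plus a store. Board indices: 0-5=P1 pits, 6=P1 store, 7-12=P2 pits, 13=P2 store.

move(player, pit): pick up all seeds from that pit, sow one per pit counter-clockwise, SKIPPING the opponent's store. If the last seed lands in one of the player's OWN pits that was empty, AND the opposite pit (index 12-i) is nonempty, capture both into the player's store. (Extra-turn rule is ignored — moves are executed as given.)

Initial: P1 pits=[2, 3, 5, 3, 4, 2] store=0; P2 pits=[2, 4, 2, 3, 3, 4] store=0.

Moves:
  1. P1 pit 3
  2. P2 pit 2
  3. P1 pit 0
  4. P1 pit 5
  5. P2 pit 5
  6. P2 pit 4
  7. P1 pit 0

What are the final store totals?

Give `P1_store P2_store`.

Move 1: P1 pit3 -> P1=[2,3,5,0,5,3](1) P2=[2,4,2,3,3,4](0)
Move 2: P2 pit2 -> P1=[2,3,5,0,5,3](1) P2=[2,4,0,4,4,4](0)
Move 3: P1 pit0 -> P1=[0,4,6,0,5,3](1) P2=[2,4,0,4,4,4](0)
Move 4: P1 pit5 -> P1=[0,4,6,0,5,0](2) P2=[3,5,0,4,4,4](0)
Move 5: P2 pit5 -> P1=[1,5,7,0,5,0](2) P2=[3,5,0,4,4,0](1)
Move 6: P2 pit4 -> P1=[2,6,7,0,5,0](2) P2=[3,5,0,4,0,1](2)
Move 7: P1 pit0 -> P1=[0,7,8,0,5,0](2) P2=[3,5,0,4,0,1](2)

Answer: 2 2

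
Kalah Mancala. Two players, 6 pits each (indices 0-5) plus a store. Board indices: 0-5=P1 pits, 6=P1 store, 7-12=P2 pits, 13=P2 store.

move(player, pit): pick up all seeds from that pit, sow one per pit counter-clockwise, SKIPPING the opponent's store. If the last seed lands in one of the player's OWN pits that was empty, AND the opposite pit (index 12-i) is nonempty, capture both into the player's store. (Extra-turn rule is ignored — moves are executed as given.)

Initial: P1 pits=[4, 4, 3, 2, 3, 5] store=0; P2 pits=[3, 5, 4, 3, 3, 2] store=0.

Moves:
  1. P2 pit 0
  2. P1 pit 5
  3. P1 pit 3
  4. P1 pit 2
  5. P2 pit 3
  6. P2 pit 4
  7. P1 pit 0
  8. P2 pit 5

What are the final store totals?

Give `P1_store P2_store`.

Move 1: P2 pit0 -> P1=[4,4,3,2,3,5](0) P2=[0,6,5,4,3,2](0)
Move 2: P1 pit5 -> P1=[4,4,3,2,3,0](1) P2=[1,7,6,5,3,2](0)
Move 3: P1 pit3 -> P1=[4,4,3,0,4,0](3) P2=[0,7,6,5,3,2](0)
Move 4: P1 pit2 -> P1=[4,4,0,1,5,1](3) P2=[0,7,6,5,3,2](0)
Move 5: P2 pit3 -> P1=[5,5,0,1,5,1](3) P2=[0,7,6,0,4,3](1)
Move 6: P2 pit4 -> P1=[6,6,0,1,5,1](3) P2=[0,7,6,0,0,4](2)
Move 7: P1 pit0 -> P1=[0,7,1,2,6,2](4) P2=[0,7,6,0,0,4](2)
Move 8: P2 pit5 -> P1=[1,8,2,2,6,2](4) P2=[0,7,6,0,0,0](3)

Answer: 4 3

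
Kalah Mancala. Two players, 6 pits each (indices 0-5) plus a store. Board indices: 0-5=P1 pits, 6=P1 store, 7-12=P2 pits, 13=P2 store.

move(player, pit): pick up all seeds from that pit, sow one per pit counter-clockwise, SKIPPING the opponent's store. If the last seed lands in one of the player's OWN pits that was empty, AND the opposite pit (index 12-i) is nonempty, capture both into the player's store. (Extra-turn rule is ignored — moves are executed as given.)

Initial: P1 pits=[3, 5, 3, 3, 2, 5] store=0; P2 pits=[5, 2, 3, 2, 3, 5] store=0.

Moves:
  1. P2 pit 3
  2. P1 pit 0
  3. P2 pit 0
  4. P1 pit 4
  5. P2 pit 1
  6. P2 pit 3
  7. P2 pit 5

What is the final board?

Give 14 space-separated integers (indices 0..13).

Answer: 1 7 5 5 1 0 1 0 0 5 0 7 0 9

Derivation:
Move 1: P2 pit3 -> P1=[3,5,3,3,2,5](0) P2=[5,2,3,0,4,6](0)
Move 2: P1 pit0 -> P1=[0,6,4,4,2,5](0) P2=[5,2,3,0,4,6](0)
Move 3: P2 pit0 -> P1=[0,6,4,4,2,5](0) P2=[0,3,4,1,5,7](0)
Move 4: P1 pit4 -> P1=[0,6,4,4,0,6](1) P2=[0,3,4,1,5,7](0)
Move 5: P2 pit1 -> P1=[0,6,4,4,0,6](1) P2=[0,0,5,2,6,7](0)
Move 6: P2 pit3 -> P1=[0,6,4,4,0,6](1) P2=[0,0,5,0,7,8](0)
Move 7: P2 pit5 -> P1=[1,7,5,5,1,0](1) P2=[0,0,5,0,7,0](9)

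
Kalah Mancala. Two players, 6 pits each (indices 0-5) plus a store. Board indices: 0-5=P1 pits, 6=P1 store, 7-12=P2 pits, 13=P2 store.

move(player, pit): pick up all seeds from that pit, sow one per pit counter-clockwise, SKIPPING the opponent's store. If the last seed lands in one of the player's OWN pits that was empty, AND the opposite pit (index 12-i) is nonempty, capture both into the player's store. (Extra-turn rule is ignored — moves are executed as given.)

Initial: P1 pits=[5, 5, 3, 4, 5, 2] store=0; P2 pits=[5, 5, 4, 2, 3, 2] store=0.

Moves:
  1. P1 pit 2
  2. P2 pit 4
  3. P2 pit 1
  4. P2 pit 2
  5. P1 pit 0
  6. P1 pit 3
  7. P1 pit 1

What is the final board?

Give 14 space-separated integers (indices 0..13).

Answer: 0 0 2 1 9 6 3 8 1 1 4 2 5 3

Derivation:
Move 1: P1 pit2 -> P1=[5,5,0,5,6,3](0) P2=[5,5,4,2,3,2](0)
Move 2: P2 pit4 -> P1=[6,5,0,5,6,3](0) P2=[5,5,4,2,0,3](1)
Move 3: P2 pit1 -> P1=[6,5,0,5,6,3](0) P2=[5,0,5,3,1,4](2)
Move 4: P2 pit2 -> P1=[7,5,0,5,6,3](0) P2=[5,0,0,4,2,5](3)
Move 5: P1 pit0 -> P1=[0,6,1,6,7,4](1) P2=[6,0,0,4,2,5](3)
Move 6: P1 pit3 -> P1=[0,6,1,0,8,5](2) P2=[7,1,1,4,2,5](3)
Move 7: P1 pit1 -> P1=[0,0,2,1,9,6](3) P2=[8,1,1,4,2,5](3)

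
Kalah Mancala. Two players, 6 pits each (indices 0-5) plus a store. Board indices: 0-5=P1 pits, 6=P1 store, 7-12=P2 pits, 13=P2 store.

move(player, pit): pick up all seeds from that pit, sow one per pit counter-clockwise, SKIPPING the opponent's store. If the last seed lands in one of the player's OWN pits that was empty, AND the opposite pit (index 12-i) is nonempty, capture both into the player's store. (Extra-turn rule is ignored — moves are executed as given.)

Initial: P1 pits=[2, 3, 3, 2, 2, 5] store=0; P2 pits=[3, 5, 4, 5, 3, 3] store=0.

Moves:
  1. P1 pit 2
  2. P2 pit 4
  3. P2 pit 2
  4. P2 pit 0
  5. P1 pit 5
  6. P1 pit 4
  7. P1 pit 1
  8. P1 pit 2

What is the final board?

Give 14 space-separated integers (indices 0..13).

Answer: 3 0 0 5 0 1 10 2 0 2 8 2 5 2

Derivation:
Move 1: P1 pit2 -> P1=[2,3,0,3,3,6](0) P2=[3,5,4,5,3,3](0)
Move 2: P2 pit4 -> P1=[3,3,0,3,3,6](0) P2=[3,5,4,5,0,4](1)
Move 3: P2 pit2 -> P1=[3,3,0,3,3,6](0) P2=[3,5,0,6,1,5](2)
Move 4: P2 pit0 -> P1=[3,3,0,3,3,6](0) P2=[0,6,1,7,1,5](2)
Move 5: P1 pit5 -> P1=[3,3,0,3,3,0](1) P2=[1,7,2,8,2,5](2)
Move 6: P1 pit4 -> P1=[3,3,0,3,0,1](2) P2=[2,7,2,8,2,5](2)
Move 7: P1 pit1 -> P1=[3,0,1,4,0,1](10) P2=[2,0,2,8,2,5](2)
Move 8: P1 pit2 -> P1=[3,0,0,5,0,1](10) P2=[2,0,2,8,2,5](2)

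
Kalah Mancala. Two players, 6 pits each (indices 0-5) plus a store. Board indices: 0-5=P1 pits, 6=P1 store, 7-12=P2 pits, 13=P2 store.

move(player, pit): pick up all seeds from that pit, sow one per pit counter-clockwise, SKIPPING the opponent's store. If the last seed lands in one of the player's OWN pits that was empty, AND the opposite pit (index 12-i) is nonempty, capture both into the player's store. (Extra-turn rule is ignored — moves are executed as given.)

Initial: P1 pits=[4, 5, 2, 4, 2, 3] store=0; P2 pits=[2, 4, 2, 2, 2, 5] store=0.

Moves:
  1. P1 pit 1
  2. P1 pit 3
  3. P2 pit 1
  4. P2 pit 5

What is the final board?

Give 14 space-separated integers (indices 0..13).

Answer: 5 1 4 1 5 5 2 3 0 3 3 3 0 2

Derivation:
Move 1: P1 pit1 -> P1=[4,0,3,5,3,4](1) P2=[2,4,2,2,2,5](0)
Move 2: P1 pit3 -> P1=[4,0,3,0,4,5](2) P2=[3,5,2,2,2,5](0)
Move 3: P2 pit1 -> P1=[4,0,3,0,4,5](2) P2=[3,0,3,3,3,6](1)
Move 4: P2 pit5 -> P1=[5,1,4,1,5,5](2) P2=[3,0,3,3,3,0](2)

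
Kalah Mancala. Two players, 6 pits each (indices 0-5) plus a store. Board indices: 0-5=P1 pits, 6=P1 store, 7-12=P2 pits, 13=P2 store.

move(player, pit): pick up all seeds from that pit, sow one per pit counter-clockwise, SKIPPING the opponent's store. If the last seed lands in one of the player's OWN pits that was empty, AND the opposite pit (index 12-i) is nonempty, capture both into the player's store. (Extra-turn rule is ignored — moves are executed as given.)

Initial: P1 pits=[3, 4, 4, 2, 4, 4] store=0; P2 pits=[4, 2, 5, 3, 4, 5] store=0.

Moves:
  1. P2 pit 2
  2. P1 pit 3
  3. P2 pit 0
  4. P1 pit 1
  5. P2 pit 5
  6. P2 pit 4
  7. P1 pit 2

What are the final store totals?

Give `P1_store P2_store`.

Answer: 1 3

Derivation:
Move 1: P2 pit2 -> P1=[4,4,4,2,4,4](0) P2=[4,2,0,4,5,6](1)
Move 2: P1 pit3 -> P1=[4,4,4,0,5,5](0) P2=[4,2,0,4,5,6](1)
Move 3: P2 pit0 -> P1=[4,4,4,0,5,5](0) P2=[0,3,1,5,6,6](1)
Move 4: P1 pit1 -> P1=[4,0,5,1,6,6](0) P2=[0,3,1,5,6,6](1)
Move 5: P2 pit5 -> P1=[5,1,6,2,7,6](0) P2=[0,3,1,5,6,0](2)
Move 6: P2 pit4 -> P1=[6,2,7,3,7,6](0) P2=[0,3,1,5,0,1](3)
Move 7: P1 pit2 -> P1=[6,2,0,4,8,7](1) P2=[1,4,2,5,0,1](3)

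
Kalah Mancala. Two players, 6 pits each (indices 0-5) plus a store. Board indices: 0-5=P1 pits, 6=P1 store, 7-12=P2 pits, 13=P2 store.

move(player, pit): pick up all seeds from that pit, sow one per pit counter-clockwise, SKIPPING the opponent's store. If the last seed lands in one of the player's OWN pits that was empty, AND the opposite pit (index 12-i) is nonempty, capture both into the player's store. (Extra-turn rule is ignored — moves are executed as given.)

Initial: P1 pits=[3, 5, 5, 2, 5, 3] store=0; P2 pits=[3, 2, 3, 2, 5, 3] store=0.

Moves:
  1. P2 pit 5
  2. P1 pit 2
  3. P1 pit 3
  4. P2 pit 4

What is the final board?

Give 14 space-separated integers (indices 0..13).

Answer: 5 7 1 0 7 5 2 4 2 3 2 0 1 2

Derivation:
Move 1: P2 pit5 -> P1=[4,6,5,2,5,3](0) P2=[3,2,3,2,5,0](1)
Move 2: P1 pit2 -> P1=[4,6,0,3,6,4](1) P2=[4,2,3,2,5,0](1)
Move 3: P1 pit3 -> P1=[4,6,0,0,7,5](2) P2=[4,2,3,2,5,0](1)
Move 4: P2 pit4 -> P1=[5,7,1,0,7,5](2) P2=[4,2,3,2,0,1](2)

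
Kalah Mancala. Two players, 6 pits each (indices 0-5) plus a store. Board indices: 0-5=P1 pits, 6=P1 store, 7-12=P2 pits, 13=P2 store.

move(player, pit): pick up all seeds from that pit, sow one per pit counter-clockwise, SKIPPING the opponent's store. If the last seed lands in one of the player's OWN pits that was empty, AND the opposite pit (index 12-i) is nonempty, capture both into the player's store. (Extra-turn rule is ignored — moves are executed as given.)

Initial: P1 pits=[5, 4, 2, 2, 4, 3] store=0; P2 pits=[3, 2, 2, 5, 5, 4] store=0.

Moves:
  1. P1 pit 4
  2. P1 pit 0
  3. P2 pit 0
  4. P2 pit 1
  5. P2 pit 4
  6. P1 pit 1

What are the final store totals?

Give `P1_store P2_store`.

Answer: 2 1

Derivation:
Move 1: P1 pit4 -> P1=[5,4,2,2,0,4](1) P2=[4,3,2,5,5,4](0)
Move 2: P1 pit0 -> P1=[0,5,3,3,1,5](1) P2=[4,3,2,5,5,4](0)
Move 3: P2 pit0 -> P1=[0,5,3,3,1,5](1) P2=[0,4,3,6,6,4](0)
Move 4: P2 pit1 -> P1=[0,5,3,3,1,5](1) P2=[0,0,4,7,7,5](0)
Move 5: P2 pit4 -> P1=[1,6,4,4,2,5](1) P2=[0,0,4,7,0,6](1)
Move 6: P1 pit1 -> P1=[1,0,5,5,3,6](2) P2=[1,0,4,7,0,6](1)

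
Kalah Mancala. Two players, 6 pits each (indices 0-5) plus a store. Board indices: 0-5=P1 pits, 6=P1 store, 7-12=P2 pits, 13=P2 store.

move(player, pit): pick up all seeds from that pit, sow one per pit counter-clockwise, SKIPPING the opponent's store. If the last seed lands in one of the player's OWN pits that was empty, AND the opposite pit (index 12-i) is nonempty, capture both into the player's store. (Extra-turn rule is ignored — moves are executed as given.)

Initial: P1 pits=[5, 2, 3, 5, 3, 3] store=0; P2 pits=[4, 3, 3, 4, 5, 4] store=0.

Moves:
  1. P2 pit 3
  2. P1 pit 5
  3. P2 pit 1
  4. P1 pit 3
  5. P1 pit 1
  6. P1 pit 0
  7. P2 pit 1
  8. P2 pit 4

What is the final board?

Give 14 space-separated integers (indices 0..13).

Move 1: P2 pit3 -> P1=[6,2,3,5,3,3](0) P2=[4,3,3,0,6,5](1)
Move 2: P1 pit5 -> P1=[6,2,3,5,3,0](1) P2=[5,4,3,0,6,5](1)
Move 3: P2 pit1 -> P1=[6,2,3,5,3,0](1) P2=[5,0,4,1,7,6](1)
Move 4: P1 pit3 -> P1=[6,2,3,0,4,1](2) P2=[6,1,4,1,7,6](1)
Move 5: P1 pit1 -> P1=[6,0,4,0,4,1](7) P2=[6,1,0,1,7,6](1)
Move 6: P1 pit0 -> P1=[0,1,5,1,5,2](8) P2=[6,1,0,1,7,6](1)
Move 7: P2 pit1 -> P1=[0,1,5,0,5,2](8) P2=[6,0,0,1,7,6](3)
Move 8: P2 pit4 -> P1=[1,2,6,1,6,2](8) P2=[6,0,0,1,0,7](4)

Answer: 1 2 6 1 6 2 8 6 0 0 1 0 7 4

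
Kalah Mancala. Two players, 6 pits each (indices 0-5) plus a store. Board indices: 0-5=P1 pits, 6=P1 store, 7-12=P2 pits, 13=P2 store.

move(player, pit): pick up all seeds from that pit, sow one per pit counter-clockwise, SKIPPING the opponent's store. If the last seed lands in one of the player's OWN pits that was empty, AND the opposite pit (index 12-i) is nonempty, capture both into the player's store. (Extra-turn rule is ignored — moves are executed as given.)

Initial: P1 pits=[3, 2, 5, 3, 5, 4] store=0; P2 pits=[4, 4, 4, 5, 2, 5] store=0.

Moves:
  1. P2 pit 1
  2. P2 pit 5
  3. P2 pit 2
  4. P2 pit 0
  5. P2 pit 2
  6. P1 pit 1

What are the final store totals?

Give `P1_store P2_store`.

Move 1: P2 pit1 -> P1=[3,2,5,3,5,4](0) P2=[4,0,5,6,3,6](0)
Move 2: P2 pit5 -> P1=[4,3,6,4,6,4](0) P2=[4,0,5,6,3,0](1)
Move 3: P2 pit2 -> P1=[5,3,6,4,6,4](0) P2=[4,0,0,7,4,1](2)
Move 4: P2 pit0 -> P1=[5,3,6,4,6,4](0) P2=[0,1,1,8,5,1](2)
Move 5: P2 pit2 -> P1=[5,3,6,4,6,4](0) P2=[0,1,0,9,5,1](2)
Move 6: P1 pit1 -> P1=[5,0,7,5,7,4](0) P2=[0,1,0,9,5,1](2)

Answer: 0 2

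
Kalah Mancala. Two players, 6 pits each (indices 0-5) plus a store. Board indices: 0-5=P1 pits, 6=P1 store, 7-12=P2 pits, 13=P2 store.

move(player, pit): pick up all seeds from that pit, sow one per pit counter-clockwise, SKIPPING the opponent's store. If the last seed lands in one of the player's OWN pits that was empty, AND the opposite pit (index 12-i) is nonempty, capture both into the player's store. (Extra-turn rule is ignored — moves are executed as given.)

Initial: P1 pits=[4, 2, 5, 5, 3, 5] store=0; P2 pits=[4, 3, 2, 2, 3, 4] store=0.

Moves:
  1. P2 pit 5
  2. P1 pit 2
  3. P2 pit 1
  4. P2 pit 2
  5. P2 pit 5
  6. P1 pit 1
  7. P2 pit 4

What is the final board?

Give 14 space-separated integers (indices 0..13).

Move 1: P2 pit5 -> P1=[5,3,6,5,3,5](0) P2=[4,3,2,2,3,0](1)
Move 2: P1 pit2 -> P1=[5,3,0,6,4,6](1) P2=[5,4,2,2,3,0](1)
Move 3: P2 pit1 -> P1=[0,3,0,6,4,6](1) P2=[5,0,3,3,4,0](7)
Move 4: P2 pit2 -> P1=[0,3,0,6,4,6](1) P2=[5,0,0,4,5,1](7)
Move 5: P2 pit5 -> P1=[0,3,0,6,4,6](1) P2=[5,0,0,4,5,0](8)
Move 6: P1 pit1 -> P1=[0,0,1,7,5,6](1) P2=[5,0,0,4,5,0](8)
Move 7: P2 pit4 -> P1=[1,1,2,7,5,6](1) P2=[5,0,0,4,0,1](9)

Answer: 1 1 2 7 5 6 1 5 0 0 4 0 1 9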